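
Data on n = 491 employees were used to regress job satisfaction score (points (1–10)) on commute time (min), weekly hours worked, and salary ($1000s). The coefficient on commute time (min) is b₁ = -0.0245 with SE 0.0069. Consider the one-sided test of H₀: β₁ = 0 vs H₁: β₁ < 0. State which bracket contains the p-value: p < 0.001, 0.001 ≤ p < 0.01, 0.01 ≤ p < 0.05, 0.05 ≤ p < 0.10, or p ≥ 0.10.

t = -0.0245 / 0.0069 = -3.551.
df = n − k − 1 = 491 − 3 − 1 = 487.
One-sided p = P(T_{487} < t) ≈ 0.0002.
So p < 0.001.

p < 0.001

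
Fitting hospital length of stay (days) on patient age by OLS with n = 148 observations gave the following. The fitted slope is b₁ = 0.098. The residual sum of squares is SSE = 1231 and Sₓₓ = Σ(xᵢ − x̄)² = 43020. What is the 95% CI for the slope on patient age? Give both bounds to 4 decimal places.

MSE = SSE/(n − 2) = 1231/146 = 8.43151.
SE(b₁) = √(MSE/Sₓₓ) = √(8.43151/43020) = 0.0139997.
df = n − 2 = 146.
t* = t_{0.025, 146} = 1.976346.
Margin = t* × SE = 1.976346 × 0.0139997 = 0.027668.
CI: 0.098 ± 0.027668 → (0.0703, 0.1257).
With 95% confidence, each one-unit increase in patient age is associated with a change of between 0.0703 and 0.1257 days in hospital length of stay.

(0.0703, 0.1257)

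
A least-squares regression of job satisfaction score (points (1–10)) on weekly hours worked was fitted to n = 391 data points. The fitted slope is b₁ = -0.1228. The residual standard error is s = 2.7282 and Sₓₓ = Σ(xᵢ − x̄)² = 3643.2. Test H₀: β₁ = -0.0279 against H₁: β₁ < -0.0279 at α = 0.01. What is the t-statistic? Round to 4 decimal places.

t = -2.0996

SE(b₁) = s/√Sₓₓ = 2.7282/√3643.2 = 0.0451996.
t = (-0.1228 − (-0.0279)) / 0.0451996 = -2.0996.
df = n − 2 = 389.
One-sided p ≈ 0.0182, which is ≥ 0.01, so fail to reject H₀.
The data do not give significant evidence that the true slope on weekly hours worked is below -0.0279 points (1–10) per unit.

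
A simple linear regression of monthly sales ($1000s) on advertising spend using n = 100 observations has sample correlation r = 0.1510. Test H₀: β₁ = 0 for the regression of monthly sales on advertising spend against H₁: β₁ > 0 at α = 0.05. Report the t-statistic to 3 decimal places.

t = r·√(n − 2)/√(1 − r²) = 0.1510·√98/√0.977199 = 1.512.
df = n − 2 = 98.
One-sided p ≈ 0.0669, which is ≥ 0.05, so fail to reject H₀.
The data do not give significant evidence of a linear association between advertising spend and monthly sales.

t = 1.512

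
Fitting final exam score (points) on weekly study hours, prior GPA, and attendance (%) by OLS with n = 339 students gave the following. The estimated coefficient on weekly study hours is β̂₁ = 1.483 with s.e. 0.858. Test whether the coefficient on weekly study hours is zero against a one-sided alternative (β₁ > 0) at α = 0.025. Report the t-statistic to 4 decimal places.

H₀: β₁ = 0 vs H₁: β₁ > 0.
t = (β̂₁ − β₁⁰)/SE = 1.483 / 0.858 = 1.7284.
df = n − k − 1 = 339 − 3 − 1 = 335.
One-sided p ≈ 0.0424, which is ≥ 0.025, so fail to reject H₀.
The data do not give significant evidence that the true slope on weekly study hours is positive, holding the other predictors fixed.

t = 1.7284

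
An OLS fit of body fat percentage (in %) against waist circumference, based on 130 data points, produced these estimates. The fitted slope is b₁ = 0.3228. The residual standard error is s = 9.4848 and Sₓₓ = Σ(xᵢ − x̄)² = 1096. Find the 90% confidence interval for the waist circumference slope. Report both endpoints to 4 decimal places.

SE(b₁) = s/√Sₓₓ = 9.4848/√1096 = 0.286499.
df = n − 2 = 128.
t* = t_{0.05, 128} = 1.656845.
Margin = t* × SE = 1.656845 × 0.286499 = 0.474684.
CI: 0.3228 ± 0.474684 → (-0.1519, 0.7975).
With 90% confidence, each one-unit increase in waist circumference is associated with a change of between -0.1519 and 0.7975 % in body fat percentage.

(-0.1519, 0.7975)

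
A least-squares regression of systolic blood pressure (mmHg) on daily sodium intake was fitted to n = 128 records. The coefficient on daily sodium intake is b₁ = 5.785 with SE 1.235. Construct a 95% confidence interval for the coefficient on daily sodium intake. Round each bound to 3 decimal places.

(3.341, 8.229)

df = n − 2 = 128 − 2 = 126.
t* = t_{0.025, 126} = 1.978971.
Margin = t* × SE = 1.978971 × 1.235 = 2.44403.
CI: 5.785 ± 2.44403 → (3.341, 8.229).
With 95% confidence, each one-unit increase in daily sodium intake is associated with a change of between 3.341 and 8.229 mmHg in systolic blood pressure.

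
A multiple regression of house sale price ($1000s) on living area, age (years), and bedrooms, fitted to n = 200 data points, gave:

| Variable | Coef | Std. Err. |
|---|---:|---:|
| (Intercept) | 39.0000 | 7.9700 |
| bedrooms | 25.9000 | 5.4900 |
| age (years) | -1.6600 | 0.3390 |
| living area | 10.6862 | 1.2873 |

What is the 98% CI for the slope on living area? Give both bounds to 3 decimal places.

(7.667, 13.706)

Read off: b = 10.6862, SE = 1.2873 for living area.
df = n − k − 1 = 200 − 3 − 1 = 196.
t* = t_{0.01, 196} = 2.345524.
Margin = t* × SE = 2.345524 × 1.2873 = 3.01939.
CI: 10.6862 ± 3.01939 → (7.667, 13.706).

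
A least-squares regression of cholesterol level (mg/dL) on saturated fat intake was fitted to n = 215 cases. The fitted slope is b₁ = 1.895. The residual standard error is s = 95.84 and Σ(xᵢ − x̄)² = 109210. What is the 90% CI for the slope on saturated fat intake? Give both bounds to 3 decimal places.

SE(b₁) = s/√Sₓₓ = 95.84/√109210 = 0.290012.
df = n − 2 = 213.
t* = t_{0.05, 213} = 1.652039.
Margin = t* × SE = 1.652039 × 0.290012 = 0.47911.
CI: 1.895 ± 0.47911 → (1.416, 2.374).
With 90% confidence, each one-unit increase in saturated fat intake is associated with a change of between 1.416 and 2.374 mg/dL in cholesterol level.

(1.416, 2.374)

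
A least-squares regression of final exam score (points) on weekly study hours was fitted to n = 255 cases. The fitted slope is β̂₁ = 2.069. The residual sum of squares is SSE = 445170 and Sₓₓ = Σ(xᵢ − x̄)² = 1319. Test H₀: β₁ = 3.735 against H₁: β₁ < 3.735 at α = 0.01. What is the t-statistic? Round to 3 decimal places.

t = -1.442

MSE = SSE/(n − 2) = 445170/253 = 1759.57.
SE(β̂₁) = √(MSE/Sₓₓ) = √(1759.57/1319) = 1.155.
t = (2.069 − 3.735) / 1.155 = -1.442.
df = n − 2 = 253.
One-sided p ≈ 0.0752, which is ≥ 0.01, so fail to reject H₀.
The data do not give significant evidence that the true slope on weekly study hours is below 3.735 points per unit.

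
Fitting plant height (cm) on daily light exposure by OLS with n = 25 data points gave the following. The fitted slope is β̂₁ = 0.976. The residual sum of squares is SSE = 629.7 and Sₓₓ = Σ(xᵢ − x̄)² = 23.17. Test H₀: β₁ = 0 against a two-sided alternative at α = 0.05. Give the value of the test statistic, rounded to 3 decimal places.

MSE = SSE/(n − 2) = 629.7/23 = 27.3783.
SE(β̂₁) = √(MSE/Sₓₓ) = √(27.3783/23.17) = 1.08703.
t = 0.976 / 1.08703 = 0.898.
df = n − 2 = 23.
Two-sided p ≈ 0.3786, which is ≥ 0.05, so fail to reject H₀.
The data do not give significant evidence of an association between daily light exposure and plant height.

t = 0.898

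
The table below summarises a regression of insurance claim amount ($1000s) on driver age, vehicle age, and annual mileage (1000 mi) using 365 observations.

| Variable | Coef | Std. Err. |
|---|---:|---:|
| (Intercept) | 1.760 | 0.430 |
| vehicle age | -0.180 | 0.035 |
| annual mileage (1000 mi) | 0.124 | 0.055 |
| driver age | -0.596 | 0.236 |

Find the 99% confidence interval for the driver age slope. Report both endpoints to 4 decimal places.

Read off: b = -0.596, SE = 0.236 for driver age.
df = n − k − 1 = 365 − 3 − 1 = 361.
t* = t_{0.005, 361} = 2.589517.
Margin = t* × SE = 2.589517 × 0.236 = 0.611126.
CI: -0.596 ± 0.611126 → (-1.2071, 0.0151).

(-1.2071, 0.0151)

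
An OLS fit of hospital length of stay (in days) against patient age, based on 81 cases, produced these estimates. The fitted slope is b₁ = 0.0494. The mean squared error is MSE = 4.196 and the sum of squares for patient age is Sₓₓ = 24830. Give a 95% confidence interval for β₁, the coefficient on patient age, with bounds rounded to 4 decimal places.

(0.0235, 0.0753)

SE(b₁) = √(MSE/Sₓₓ) = √(4.196/24830) = 0.0129996.
df = n − 2 = 79.
t* = t_{0.025, 79} = 1.99045.
Margin = t* × SE = 1.99045 × 0.0129996 = 0.025875.
CI: 0.0494 ± 0.025875 → (0.0235, 0.0753).
With 95% confidence, each one-unit increase in patient age is associated with a change of between 0.0235 and 0.0753 days in hospital length of stay.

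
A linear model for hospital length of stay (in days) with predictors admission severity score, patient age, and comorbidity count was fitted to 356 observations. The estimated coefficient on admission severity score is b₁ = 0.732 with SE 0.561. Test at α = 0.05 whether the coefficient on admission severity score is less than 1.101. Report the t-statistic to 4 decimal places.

t = -0.6578

H₀: β₁ = 1.101 vs H₁: β₁ < 1.101.
t = (b₁ − β₁⁰)/SE = (0.732 − 1.101) / 0.561 = -0.6578.
df = n − k − 1 = 356 − 3 − 1 = 352.
One-sided p ≈ 0.2556, which is ≥ 0.05, so fail to reject H₀.
The data do not give significant evidence that the true slope on admission severity score is below 1.101 days per unit, holding the other predictors fixed.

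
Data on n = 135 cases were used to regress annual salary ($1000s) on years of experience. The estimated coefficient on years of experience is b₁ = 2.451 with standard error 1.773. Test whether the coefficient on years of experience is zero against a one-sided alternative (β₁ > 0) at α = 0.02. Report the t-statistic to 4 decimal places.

H₀: β₁ = 0 vs H₁: β₁ > 0.
t = (b₁ − β₁⁰)/SE = 2.451 / 1.773 = 1.3824.
df = n − 2 = 135 − 2 = 133.
One-sided p ≈ 0.0846, which is ≥ 0.02, so fail to reject H₀.
The data do not give significant evidence that the true slope on years of experience is positive.

t = 1.3824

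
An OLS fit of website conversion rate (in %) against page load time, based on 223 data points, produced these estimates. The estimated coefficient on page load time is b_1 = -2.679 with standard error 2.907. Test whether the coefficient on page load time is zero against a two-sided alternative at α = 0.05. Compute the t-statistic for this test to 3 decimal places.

H₀: β₁ = 0 vs H₁: β₁ ≠ 0.
t = (b_1 − β₁⁰)/SE = -2.679 / 2.907 = -0.922.
df = n − 2 = 223 − 2 = 221.
Two-sided p ≈ 0.3578, which is ≥ 0.05, so fail to reject H₀.
The data do not give significant evidence of an association between page load time and website conversion rate.

t = -0.922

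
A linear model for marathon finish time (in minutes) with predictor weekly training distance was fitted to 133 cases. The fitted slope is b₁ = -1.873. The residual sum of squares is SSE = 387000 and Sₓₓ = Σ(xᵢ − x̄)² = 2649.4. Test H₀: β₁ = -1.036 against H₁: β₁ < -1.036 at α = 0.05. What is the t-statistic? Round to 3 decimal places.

t = -0.793

MSE = SSE/(n − 2) = 387000/131 = 2954.2.
SE(b₁) = √(MSE/Sₓₓ) = √(2954.2/2649.4) = 1.05596.
t = (-1.873 − (-1.036)) / 1.05596 = -0.793.
df = n − 2 = 131.
One-sided p ≈ 0.2147, which is ≥ 0.05, so fail to reject H₀.
The data do not give significant evidence that the true slope on weekly training distance is below -1.036 minutes per unit.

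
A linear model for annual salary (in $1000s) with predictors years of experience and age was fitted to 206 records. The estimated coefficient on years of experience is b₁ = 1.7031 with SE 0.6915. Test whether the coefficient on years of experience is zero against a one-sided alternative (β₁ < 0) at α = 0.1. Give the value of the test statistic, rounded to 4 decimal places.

t = 2.4629

H₀: β₁ = 0 vs H₁: β₁ < 0.
t = (b₁ − β₁⁰)/SE = 1.7031 / 0.6915 = 2.4629.
df = n − k − 1 = 206 − 2 − 1 = 203.
One-sided p ≈ 0.9927, which is ≥ 0.1, so fail to reject H₀.
The data do not give significant evidence that the true slope on years of experience is negative, holding the other predictors fixed.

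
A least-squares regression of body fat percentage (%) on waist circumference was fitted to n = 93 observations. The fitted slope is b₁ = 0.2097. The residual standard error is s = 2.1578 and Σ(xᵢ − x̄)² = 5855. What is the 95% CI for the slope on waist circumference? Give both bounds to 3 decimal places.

(0.154, 0.266)

SE(b₁) = s/√Sₓₓ = 2.1578/√5855 = 0.0281999.
df = n − 2 = 91.
t* = t_{0.025, 91} = 1.986377.
Margin = t* × SE = 1.986377 × 0.0281999 = 0.05602.
CI: 0.2097 ± 0.05602 → (0.154, 0.266).
With 95% confidence, each one-unit increase in waist circumference is associated with a change of between 0.154 and 0.266 % in body fat percentage.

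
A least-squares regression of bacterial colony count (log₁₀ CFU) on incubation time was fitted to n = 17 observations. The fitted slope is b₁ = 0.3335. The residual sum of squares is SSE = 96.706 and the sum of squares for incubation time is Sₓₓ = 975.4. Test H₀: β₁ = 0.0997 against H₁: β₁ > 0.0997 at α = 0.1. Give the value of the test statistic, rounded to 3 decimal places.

MSE = SSE/(n − 2) = 96.706/15 = 6.44707.
SE(b₁) = √(MSE/Sₓₓ) = √(6.44707/975.4) = 0.0812998.
t = (0.3335 − 0.0997) / 0.0812998 = 2.876.
df = n − 2 = 15.
One-sided p ≈ 0.0058, which is < 0.1, so reject H₀.
There is evidence that the true slope on incubation time exceeds 0.0997 log₁₀ CFU per unit.

t = 2.876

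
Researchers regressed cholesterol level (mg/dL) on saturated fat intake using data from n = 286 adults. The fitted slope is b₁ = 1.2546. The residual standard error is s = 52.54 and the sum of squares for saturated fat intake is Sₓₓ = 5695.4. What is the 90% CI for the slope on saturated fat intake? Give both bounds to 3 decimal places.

SE(b₁) = s/√Sₓₓ = 52.54/√5695.4 = 0.69619.
df = n − 2 = 284.
t* = t_{0.05, 284} = 1.650237.
Margin = t* × SE = 1.650237 × 0.69619 = 1.14888.
CI: 1.2546 ± 1.14888 → (0.106, 2.403).
With 90% confidence, each one-unit increase in saturated fat intake is associated with a change of between 0.106 and 2.403 mg/dL in cholesterol level.

(0.106, 2.403)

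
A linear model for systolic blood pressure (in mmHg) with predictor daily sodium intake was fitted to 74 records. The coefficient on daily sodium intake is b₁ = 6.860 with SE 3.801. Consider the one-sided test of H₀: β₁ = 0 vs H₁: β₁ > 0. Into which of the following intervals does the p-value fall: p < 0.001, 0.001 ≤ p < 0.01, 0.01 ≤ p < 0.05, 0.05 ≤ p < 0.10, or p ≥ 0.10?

0.01 ≤ p < 0.05

t = 6.860 / 3.801 = 1.805.
df = n − 2 = 74 − 2 = 72.
One-sided p = P(T_{72} > t) ≈ 0.0376.
So 0.01 ≤ p < 0.05.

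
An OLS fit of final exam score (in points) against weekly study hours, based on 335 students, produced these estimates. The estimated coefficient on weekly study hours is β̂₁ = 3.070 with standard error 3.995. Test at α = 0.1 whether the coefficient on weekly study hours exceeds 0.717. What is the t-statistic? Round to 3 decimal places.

t = 0.589

H₀: β₁ = 0.717 vs H₁: β₁ > 0.717.
t = (β̂₁ − β₁⁰)/SE = (3.070 − 0.717) / 3.995 = 0.589.
df = n − 2 = 335 − 2 = 333.
One-sided p ≈ 0.2781, which is ≥ 0.1, so fail to reject H₀.
The data do not give significant evidence that the true slope on weekly study hours exceeds 0.717 points per unit.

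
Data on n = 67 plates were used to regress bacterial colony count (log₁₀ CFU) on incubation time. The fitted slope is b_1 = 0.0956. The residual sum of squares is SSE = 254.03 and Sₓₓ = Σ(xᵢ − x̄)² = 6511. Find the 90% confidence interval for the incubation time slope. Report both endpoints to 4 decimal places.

(0.0547, 0.1365)

MSE = SSE/(n − 2) = 254.03/65 = 3.90815.
SE(b_1) = √(MSE/Sₓₓ) = √(3.90815/6511) = 0.0244998.
df = n − 2 = 65.
t* = t_{0.05, 65} = 1.668636.
Margin = t* × SE = 1.668636 × 0.0244998 = 0.040881.
CI: 0.0956 ± 0.040881 → (0.0547, 0.1365).
With 90% confidence, each one-unit increase in incubation time is associated with a change of between 0.0547 and 0.1365 log₁₀ CFU in bacterial colony count.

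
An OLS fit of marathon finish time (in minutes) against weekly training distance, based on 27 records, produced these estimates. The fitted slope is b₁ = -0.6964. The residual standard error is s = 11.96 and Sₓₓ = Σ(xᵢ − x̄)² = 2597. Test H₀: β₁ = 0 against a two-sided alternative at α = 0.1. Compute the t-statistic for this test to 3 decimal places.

SE(b₁) = s/√Sₓₓ = 11.96/√2597 = 0.23469.
t = -0.6964 / 0.23469 = -2.967.
df = n − 2 = 25.
Two-sided p ≈ 0.0065, which is < 0.1, so reject H₀.
There is evidence that weekly training distance is associated with marathon finish time.

t = -2.967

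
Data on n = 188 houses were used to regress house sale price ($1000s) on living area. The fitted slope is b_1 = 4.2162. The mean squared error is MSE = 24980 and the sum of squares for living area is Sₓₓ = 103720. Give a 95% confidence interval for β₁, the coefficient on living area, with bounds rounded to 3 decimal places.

SE(b_1) = √(MSE/Sₓₓ) = √(24980/103720) = 0.490755.
df = n − 2 = 186.
t* = t_{0.025, 186} = 1.9728.
Margin = t* × SE = 1.9728 × 0.490755 = 0.96816.
CI: 4.2162 ± 0.96816 → (3.248, 5.184).
With 95% confidence, each one-unit increase in living area is associated with a change of between 3.248 and 5.184 $1000s in house sale price.

(3.248, 5.184)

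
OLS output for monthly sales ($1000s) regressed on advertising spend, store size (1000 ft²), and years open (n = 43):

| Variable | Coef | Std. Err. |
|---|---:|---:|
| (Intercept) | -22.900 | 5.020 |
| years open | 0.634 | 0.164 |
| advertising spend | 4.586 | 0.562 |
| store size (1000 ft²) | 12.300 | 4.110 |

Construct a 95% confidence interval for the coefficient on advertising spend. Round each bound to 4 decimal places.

Read off: b = 4.586, SE = 0.562 for advertising spend.
df = n − k − 1 = 43 − 3 − 1 = 39.
t* = t_{0.025, 39} = 2.022691.
Margin = t* × SE = 2.022691 × 0.562 = 1.136752.
CI: 4.586 ± 1.136752 → (3.4492, 5.7228).

(3.4492, 5.7228)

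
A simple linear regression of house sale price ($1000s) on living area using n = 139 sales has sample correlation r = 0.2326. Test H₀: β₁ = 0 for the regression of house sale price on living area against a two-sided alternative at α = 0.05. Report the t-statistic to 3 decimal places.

t = 2.799

t = r·√(n − 2)/√(1 − r²) = 0.2326·√137/√0.945897 = 2.799.
df = n − 2 = 137.
Two-sided p ≈ 0.0059, which is < 0.05, so reject H₀.
There is evidence of a linear association between living area and house sale price.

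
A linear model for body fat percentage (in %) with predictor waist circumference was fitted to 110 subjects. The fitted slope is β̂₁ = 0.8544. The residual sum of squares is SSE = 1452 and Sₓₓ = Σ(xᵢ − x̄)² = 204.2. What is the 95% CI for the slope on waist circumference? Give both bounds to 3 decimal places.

MSE = SSE/(n − 2) = 1452/108 = 13.4444.
SE(β̂₁) = √(MSE/Sₓₓ) = √(13.4444/204.2) = 0.256592.
df = n − 2 = 108.
t* = t_{0.025, 108} = 1.982173.
Margin = t* × SE = 1.982173 × 0.256592 = 0.50861.
CI: 0.8544 ± 0.50861 → (0.346, 1.363).
With 95% confidence, each one-unit increase in waist circumference is associated with a change of between 0.346 and 1.363 % in body fat percentage.

(0.346, 1.363)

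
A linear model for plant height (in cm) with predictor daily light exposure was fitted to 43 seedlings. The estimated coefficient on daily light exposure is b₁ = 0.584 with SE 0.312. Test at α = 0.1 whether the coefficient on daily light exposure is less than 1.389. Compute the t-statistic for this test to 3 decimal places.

t = -2.580

H₀: β₁ = 1.389 vs H₁: β₁ < 1.389.
t = (b₁ − β₁⁰)/SE = (0.584 − 1.389) / 0.312 = -2.580.
df = n − 2 = 43 − 2 = 41.
One-sided p ≈ 0.0068, which is < 0.1, so reject H₀.
There is evidence that the true slope on daily light exposure is below 1.389 cm per unit.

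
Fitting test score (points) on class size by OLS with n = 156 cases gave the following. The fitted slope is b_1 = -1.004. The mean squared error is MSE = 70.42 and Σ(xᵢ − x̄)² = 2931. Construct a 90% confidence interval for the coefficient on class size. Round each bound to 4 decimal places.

SE(b_1) = √(MSE/Sₓₓ) = √(70.42/2931) = 0.155003.
df = n − 2 = 154.
t* = t_{0.05, 154} = 1.654808.
Margin = t* × SE = 1.654808 × 0.155003 = 0.256500.
CI: -1.004 ± 0.256500 → (-1.2605, -0.7475).
With 90% confidence, each one-unit increase in class size is associated with a change of between -1.2605 and -0.7475 points in test score.

(-1.2605, -0.7475)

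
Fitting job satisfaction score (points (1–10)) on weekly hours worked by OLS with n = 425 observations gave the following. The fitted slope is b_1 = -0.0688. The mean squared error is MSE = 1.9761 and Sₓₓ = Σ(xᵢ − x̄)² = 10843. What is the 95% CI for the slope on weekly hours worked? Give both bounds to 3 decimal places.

SE(b_1) = √(MSE/Sₓₓ) = √(1.9761/10843) = 0.0134999.
df = n − 2 = 423.
t* = t_{0.025, 423} = 1.965588.
Margin = t* × SE = 1.965588 × 0.0134999 = 0.02654.
CI: -0.0688 ± 0.02654 → (-0.095, -0.042).
With 95% confidence, each one-unit increase in weekly hours worked is associated with a change of between -0.095 and -0.042 points (1–10) in job satisfaction score.

(-0.095, -0.042)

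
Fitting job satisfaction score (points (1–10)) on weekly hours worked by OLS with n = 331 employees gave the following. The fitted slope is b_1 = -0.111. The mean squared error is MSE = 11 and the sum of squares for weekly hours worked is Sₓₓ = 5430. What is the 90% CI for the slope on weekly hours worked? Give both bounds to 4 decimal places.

SE(b_1) = √(MSE/Sₓₓ) = √(11/5430) = 0.0450087.
df = n − 2 = 329.
t* = t_{0.05, 329} = 1.649498.
Margin = t* × SE = 1.649498 × 0.0450087 = 0.074242.
CI: -0.111 ± 0.074242 → (-0.1852, -0.0368).
With 90% confidence, each one-unit increase in weekly hours worked is associated with a change of between -0.1852 and -0.0368 points (1–10) in job satisfaction score.

(-0.1852, -0.0368)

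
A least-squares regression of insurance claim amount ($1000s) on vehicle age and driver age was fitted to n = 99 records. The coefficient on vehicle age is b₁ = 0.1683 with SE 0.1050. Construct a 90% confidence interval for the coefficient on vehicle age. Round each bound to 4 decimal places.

df = n − k − 1 = 99 − 2 − 1 = 96.
t* = t_{0.05, 96} = 1.660881.
Margin = t* × SE = 1.660881 × 0.1050 = 0.174393.
CI: 0.1683 ± 0.174393 → (-0.0061, 0.3427).
With 90% confidence, each one-unit increase in vehicle age is associated with a change of between -0.0061 and 0.3427 $1000s in insurance claim amount, holding the other predictors fixed.

(-0.0061, 0.3427)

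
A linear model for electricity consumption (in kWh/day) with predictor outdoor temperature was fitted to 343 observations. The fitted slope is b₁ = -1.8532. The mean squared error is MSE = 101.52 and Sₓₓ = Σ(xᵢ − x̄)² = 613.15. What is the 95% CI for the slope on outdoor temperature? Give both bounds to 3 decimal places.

SE(b₁) = √(MSE/Sₓₓ) = √(101.52/613.15) = 0.406904.
df = n − 2 = 341.
t* = t_{0.025, 341} = 1.966945.
Margin = t* × SE = 1.966945 × 0.406904 = 0.80036.
CI: -1.8532 ± 0.80036 → (-2.654, -1.053).
With 95% confidence, each one-unit increase in outdoor temperature is associated with a change of between -2.654 and -1.053 kWh/day in electricity consumption.

(-2.654, -1.053)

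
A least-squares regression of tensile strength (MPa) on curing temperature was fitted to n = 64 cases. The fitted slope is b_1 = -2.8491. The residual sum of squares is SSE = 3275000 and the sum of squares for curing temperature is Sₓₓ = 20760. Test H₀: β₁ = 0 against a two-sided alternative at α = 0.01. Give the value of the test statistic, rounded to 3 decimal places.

MSE = SSE/(n − 2) = 3275000/62 = 52822.6.
SE(b_1) = √(MSE/Sₓₓ) = √(52822.6/20760) = 1.59513.
t = -2.8491 / 1.59513 = -1.786.
df = n − 2 = 62.
Two-sided p ≈ 0.0790, which is ≥ 0.01, so fail to reject H₀.
The data do not give significant evidence of an association between curing temperature and tensile strength.

t = -1.786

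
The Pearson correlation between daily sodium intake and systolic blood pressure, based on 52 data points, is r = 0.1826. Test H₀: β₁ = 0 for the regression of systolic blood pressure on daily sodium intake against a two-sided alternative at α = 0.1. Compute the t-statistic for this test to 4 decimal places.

t = r·√(n − 2)/√(1 − r²) = 0.1826·√50/√0.966657 = 1.3133.
df = n − 2 = 50.
Two-sided p ≈ 0.1951, which is ≥ 0.1, so fail to reject H₀.
The data do not give significant evidence of a linear association between daily sodium intake and systolic blood pressure.

t = 1.3133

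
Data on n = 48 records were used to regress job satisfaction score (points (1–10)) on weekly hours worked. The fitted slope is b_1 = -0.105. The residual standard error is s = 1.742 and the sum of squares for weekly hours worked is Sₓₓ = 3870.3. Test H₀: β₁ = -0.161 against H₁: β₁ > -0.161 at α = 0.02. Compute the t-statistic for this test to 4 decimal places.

SE(b_1) = s/√Sₓₓ = 1.742/√3870.3 = 0.0280011.
t = (-0.105 − (-0.161)) / 0.0280011 = 1.9999.
df = n − 2 = 46.
One-sided p ≈ 0.0257, which is ≥ 0.02, so fail to reject H₀.
The data do not give significant evidence that the true slope on weekly hours worked exceeds -0.161 points (1–10) per unit.

t = 1.9999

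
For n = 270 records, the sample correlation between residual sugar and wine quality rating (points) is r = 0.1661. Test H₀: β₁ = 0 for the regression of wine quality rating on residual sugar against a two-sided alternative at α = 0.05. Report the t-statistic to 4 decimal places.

t = r·√(n − 2)/√(1 − r²) = 0.1661·√268/√0.972411 = 2.7575.
df = n − 2 = 268.
Two-sided p ≈ 0.0062, which is < 0.05, so reject H₀.
There is evidence of a linear association between residual sugar and wine quality rating.

t = 2.7575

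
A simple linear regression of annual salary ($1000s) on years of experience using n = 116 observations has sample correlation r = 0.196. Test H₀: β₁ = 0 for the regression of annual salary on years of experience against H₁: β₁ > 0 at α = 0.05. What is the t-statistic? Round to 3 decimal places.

t = r·√(n − 2)/√(1 − r²) = 0.196·√114/√0.961584 = 2.134.
df = n − 2 = 114.
One-sided p ≈ 0.0175, which is < 0.05, so reject H₀.
There is evidence of a linear association between years of experience and annual salary.

t = 2.134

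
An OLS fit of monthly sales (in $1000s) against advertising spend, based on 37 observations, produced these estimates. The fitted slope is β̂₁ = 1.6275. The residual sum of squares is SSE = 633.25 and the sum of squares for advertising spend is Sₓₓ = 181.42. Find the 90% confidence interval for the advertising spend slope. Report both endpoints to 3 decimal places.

(1.094, 2.161)

MSE = SSE/(n − 2) = 633.25/35 = 18.0929.
SE(β̂₁) = √(MSE/Sₓₓ) = √(18.0929/181.42) = 0.315799.
df = n − 2 = 35.
t* = t_{0.05, 35} = 1.689572.
Margin = t* × SE = 1.689572 × 0.315799 = 0.53357.
CI: 1.6275 ± 0.53357 → (1.094, 2.161).
With 90% confidence, each one-unit increase in advertising spend is associated with a change of between 1.094 and 2.161 $1000s in monthly sales.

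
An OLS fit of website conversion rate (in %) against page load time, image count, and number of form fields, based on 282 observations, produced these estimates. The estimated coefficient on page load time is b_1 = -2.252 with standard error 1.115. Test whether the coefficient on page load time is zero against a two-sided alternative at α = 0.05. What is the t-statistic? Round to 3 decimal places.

t = -2.020

H₀: β₁ = 0 vs H₁: β₁ ≠ 0.
t = (b_1 − β₁⁰)/SE = -2.252 / 1.115 = -2.020.
df = n − k − 1 = 282 − 3 − 1 = 278.
Two-sided p ≈ 0.0444, which is < 0.05, so reject H₀.
There is evidence that page load time is associated with website conversion rate, holding the other predictors fixed.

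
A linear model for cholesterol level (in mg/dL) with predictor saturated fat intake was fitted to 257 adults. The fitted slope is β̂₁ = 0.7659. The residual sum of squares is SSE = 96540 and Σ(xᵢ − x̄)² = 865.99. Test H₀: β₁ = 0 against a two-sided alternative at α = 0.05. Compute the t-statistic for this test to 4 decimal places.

MSE = SSE/(n − 2) = 96540/255 = 378.588.
SE(β̂₁) = √(MSE/Sₓₓ) = √(378.588/865.99) = 0.661191.
t = 0.7659 / 0.661191 = 1.1584.
df = n − 2 = 255.
Two-sided p ≈ 0.2478, which is ≥ 0.05, so fail to reject H₀.
The data do not give significant evidence of an association between saturated fat intake and cholesterol level.

t = 1.1584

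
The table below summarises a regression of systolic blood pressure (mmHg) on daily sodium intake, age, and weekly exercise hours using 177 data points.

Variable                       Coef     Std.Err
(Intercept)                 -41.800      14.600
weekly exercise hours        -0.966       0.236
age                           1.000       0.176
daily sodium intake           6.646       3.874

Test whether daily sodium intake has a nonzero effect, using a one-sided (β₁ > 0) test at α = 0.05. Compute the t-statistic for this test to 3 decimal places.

Read off: b = 6.646, SE = 3.874 for daily sodium intake.
H₀: β₁ = 0 vs H₁: β₁ > 0.
t = 6.646 / 3.874 = 1.716.
df = n − k − 1 = 177 − 3 − 1 = 173.
One-sided p ≈ 0.0440, which is < 0.05, so reject H₀.
There is evidence that the true slope on daily sodium intake is positive, holding the other predictors fixed.

t = 1.716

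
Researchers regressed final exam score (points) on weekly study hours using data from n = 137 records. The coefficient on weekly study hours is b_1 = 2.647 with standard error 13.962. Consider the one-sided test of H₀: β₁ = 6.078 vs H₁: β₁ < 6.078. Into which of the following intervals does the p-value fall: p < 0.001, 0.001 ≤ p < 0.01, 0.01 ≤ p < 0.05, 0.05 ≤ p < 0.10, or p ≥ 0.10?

t = (2.647 − 6.078) / 13.962 = -0.246.
df = n − 2 = 137 − 2 = 135.
One-sided p = P(T_{135} < t) ≈ 0.4031.
So p ≥ 0.10.

p ≥ 0.10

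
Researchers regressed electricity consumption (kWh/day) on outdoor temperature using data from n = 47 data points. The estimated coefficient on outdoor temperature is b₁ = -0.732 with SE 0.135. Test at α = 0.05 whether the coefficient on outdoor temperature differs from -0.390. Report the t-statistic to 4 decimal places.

H₀: β₁ = -0.390 vs H₁: β₁ ≠ -0.390.
t = (b₁ − β₁⁰)/SE = (-0.732 − (-0.390)) / 0.135 = -2.5333.
df = n − 2 = 47 − 2 = 45.
Two-sided p ≈ 0.0149, which is < 0.05, so reject H₀.
There is evidence that the true slope on outdoor temperature differs from -0.390 kWh/day per unit.

t = -2.5333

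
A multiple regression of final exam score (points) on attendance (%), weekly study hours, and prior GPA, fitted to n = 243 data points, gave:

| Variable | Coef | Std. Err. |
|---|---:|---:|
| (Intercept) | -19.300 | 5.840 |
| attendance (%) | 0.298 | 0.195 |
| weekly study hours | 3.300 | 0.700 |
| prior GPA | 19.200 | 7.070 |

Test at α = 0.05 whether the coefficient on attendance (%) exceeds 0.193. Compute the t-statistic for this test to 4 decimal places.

t = 0.5385

Read off: b = 0.298, SE = 0.195 for attendance (%).
H₀: β₁ = 0.193 vs H₁: β₁ > 0.193.
t = (0.298 − 0.193) / 0.195 = 0.5385.
df = n − k − 1 = 243 − 3 − 1 = 239.
One-sided p ≈ 0.2954, which is ≥ 0.05, so fail to reject H₀.
The data do not give significant evidence that the true slope on attendance (%) exceeds 0.193 points per unit, holding the other predictors fixed.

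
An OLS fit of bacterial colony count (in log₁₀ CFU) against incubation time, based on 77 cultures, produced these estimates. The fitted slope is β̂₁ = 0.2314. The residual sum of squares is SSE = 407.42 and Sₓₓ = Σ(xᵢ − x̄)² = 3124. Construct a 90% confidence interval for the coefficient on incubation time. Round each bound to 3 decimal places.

MSE = SSE/(n − 2) = 407.42/75 = 5.43227.
SE(β̂₁) = √(MSE/Sₓₓ) = √(5.43227/3124) = 0.0416999.
df = n − 2 = 75.
t* = t_{0.05, 75} = 1.665425.
Margin = t* × SE = 1.665425 × 0.0416999 = 0.06945.
CI: 0.2314 ± 0.06945 → (0.162, 0.301).
With 90% confidence, each one-unit increase in incubation time is associated with a change of between 0.162 and 0.301 log₁₀ CFU in bacterial colony count.

(0.162, 0.301)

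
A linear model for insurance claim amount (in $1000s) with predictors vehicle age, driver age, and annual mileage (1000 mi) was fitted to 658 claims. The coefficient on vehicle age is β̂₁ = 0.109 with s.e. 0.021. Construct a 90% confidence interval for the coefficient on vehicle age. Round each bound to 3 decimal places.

(0.074, 0.144)

df = n − k − 1 = 658 − 3 − 1 = 654.
t* = t_{0.05, 654} = 1.647187.
Margin = t* × SE = 1.647187 × 0.021 = 0.03459.
CI: 0.109 ± 0.03459 → (0.074, 0.144).
With 90% confidence, each one-unit increase in vehicle age is associated with a change of between 0.074 and 0.144 $1000s in insurance claim amount, holding the other predictors fixed.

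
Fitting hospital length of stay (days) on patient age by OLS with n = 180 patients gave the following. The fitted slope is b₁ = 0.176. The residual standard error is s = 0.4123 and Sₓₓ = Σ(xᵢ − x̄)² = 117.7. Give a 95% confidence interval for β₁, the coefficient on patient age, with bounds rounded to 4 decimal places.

SE(b₁) = s/√Sₓₓ = 0.4123/√117.7 = 0.0380036.
df = n − 2 = 178.
t* = t_{0.025, 178} = 1.973381.
Margin = t* × SE = 1.973381 × 0.0380036 = 0.074996.
CI: 0.176 ± 0.074996 → (0.1010, 0.2510).
With 95% confidence, each one-unit increase in patient age is associated with a change of between 0.1010 and 0.2510 days in hospital length of stay.

(0.1010, 0.2510)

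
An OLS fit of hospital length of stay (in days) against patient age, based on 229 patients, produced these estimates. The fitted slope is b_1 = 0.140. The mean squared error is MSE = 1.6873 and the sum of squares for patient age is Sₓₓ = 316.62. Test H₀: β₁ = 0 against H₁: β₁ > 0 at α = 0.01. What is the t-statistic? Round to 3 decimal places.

t = 1.918

SE(b_1) = √(MSE/Sₓₓ) = √(1.6873/316.62) = 0.0730007.
t = 0.140 / 0.0730007 = 1.918.
df = n − 2 = 227.
One-sided p ≈ 0.0282, which is ≥ 0.01, so fail to reject H₀.
The data do not give significant evidence that the true slope on patient age is positive.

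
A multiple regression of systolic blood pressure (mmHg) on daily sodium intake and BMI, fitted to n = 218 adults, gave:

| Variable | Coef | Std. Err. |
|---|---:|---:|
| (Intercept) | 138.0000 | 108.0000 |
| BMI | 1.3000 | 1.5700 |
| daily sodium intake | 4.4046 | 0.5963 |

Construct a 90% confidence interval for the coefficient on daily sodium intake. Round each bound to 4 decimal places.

Read off: b = 4.4046, SE = 0.5963 for daily sodium intake.
df = n − k − 1 = 218 − 2 − 1 = 215.
t* = t_{0.05, 215} = 1.651972.
Margin = t* × SE = 1.651972 × 0.5963 = 0.985071.
CI: 4.4046 ± 0.985071 → (3.4195, 5.3897).

(3.4195, 5.3897)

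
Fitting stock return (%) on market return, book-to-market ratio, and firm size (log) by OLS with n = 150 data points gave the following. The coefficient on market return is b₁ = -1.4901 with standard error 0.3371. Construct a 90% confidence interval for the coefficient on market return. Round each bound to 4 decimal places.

(-2.0481, -0.9321)

df = n − k − 1 = 150 − 3 − 1 = 146.
t* = t_{0.05, 146} = 1.655357.
Margin = t* × SE = 1.655357 × 0.3371 = 0.558021.
CI: -1.4901 ± 0.558021 → (-2.0481, -0.9321).
With 90% confidence, each one-unit increase in market return is associated with a change of between -2.0481 and -0.9321 % in stock return, holding the other predictors fixed.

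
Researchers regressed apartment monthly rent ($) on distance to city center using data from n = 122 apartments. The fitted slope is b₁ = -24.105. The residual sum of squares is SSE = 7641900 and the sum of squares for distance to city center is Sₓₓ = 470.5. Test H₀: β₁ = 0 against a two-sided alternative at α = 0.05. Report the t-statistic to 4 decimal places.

MSE = SSE/(n − 2) = 7641900/120 = 63682.5.
SE(b₁) = √(MSE/Sₓₓ) = √(63682.5/470.5) = 11.634.
t = -24.105 / 11.634 = -2.0719.
df = n − 2 = 120.
Two-sided p ≈ 0.0404, which is < 0.05, so reject H₀.
There is evidence that distance to city center is associated with apartment monthly rent.

t = -2.0719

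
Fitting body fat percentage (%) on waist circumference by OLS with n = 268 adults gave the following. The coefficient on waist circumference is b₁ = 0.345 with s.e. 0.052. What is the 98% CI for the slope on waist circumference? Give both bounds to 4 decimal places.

df = n − 2 = 268 − 2 = 266.
t* = t_{0.01, 266} = 2.340448.
Margin = t* × SE = 2.340448 × 0.052 = 0.121703.
CI: 0.345 ± 0.121703 → (0.2233, 0.4667).
With 98% confidence, each one-unit increase in waist circumference is associated with a change of between 0.2233 and 0.4667 % in body fat percentage.

(0.2233, 0.4667)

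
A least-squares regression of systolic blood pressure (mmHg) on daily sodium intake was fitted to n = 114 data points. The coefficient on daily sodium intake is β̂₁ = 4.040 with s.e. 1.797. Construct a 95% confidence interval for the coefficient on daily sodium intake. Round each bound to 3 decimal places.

(0.479, 7.601)

df = n − 2 = 114 − 2 = 112.
t* = t_{0.025, 112} = 1.981372.
Margin = t* × SE = 1.981372 × 1.797 = 3.56053.
CI: 4.040 ± 3.56053 → (0.479, 7.601).
With 95% confidence, each one-unit increase in daily sodium intake is associated with a change of between 0.479 and 7.601 mmHg in systolic blood pressure.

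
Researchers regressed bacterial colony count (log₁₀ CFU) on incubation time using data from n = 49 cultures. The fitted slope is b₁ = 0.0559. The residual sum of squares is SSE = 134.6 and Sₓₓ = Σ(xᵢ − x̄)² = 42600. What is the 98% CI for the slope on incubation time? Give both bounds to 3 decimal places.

MSE = SSE/(n − 2) = 134.6/47 = 2.86383.
SE(b₁) = √(MSE/Sₓₓ) = √(2.86383/42600) = 0.00819915.
df = n − 2 = 47.
t* = t_{0.01, 47} = 2.408345.
Margin = t* × SE = 2.408345 × 0.00819915 = 0.01975.
CI: 0.0559 ± 0.01975 → (0.036, 0.076).
With 98% confidence, each one-unit increase in incubation time is associated with a change of between 0.036 and 0.076 log₁₀ CFU in bacterial colony count.

(0.036, 0.076)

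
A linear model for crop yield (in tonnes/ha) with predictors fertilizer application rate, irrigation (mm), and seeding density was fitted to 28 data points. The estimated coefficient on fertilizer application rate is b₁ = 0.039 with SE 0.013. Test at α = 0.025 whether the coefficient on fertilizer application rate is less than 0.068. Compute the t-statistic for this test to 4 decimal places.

t = -2.2308

H₀: β₁ = 0.068 vs H₁: β₁ < 0.068.
t = (b₁ − β₁⁰)/SE = (0.039 − 0.068) / 0.013 = -2.2308.
df = n − k − 1 = 28 − 3 − 1 = 24.
One-sided p ≈ 0.0177, which is < 0.025, so reject H₀.
There is evidence that the true slope on fertilizer application rate is below 0.068 tonnes/ha per unit, holding the other predictors fixed.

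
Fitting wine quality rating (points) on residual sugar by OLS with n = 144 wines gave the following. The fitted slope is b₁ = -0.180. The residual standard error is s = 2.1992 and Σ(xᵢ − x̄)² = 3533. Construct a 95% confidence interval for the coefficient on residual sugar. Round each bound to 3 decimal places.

SE(b₁) = s/√Sₓₓ = 2.1992/√3533 = 0.0369992.
df = n − 2 = 142.
t* = t_{0.025, 142} = 1.976811.
Margin = t* × SE = 1.976811 × 0.0369992 = 0.07314.
CI: -0.180 ± 0.07314 → (-0.253, -0.107).
With 95% confidence, each one-unit increase in residual sugar is associated with a change of between -0.253 and -0.107 points in wine quality rating.

(-0.253, -0.107)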